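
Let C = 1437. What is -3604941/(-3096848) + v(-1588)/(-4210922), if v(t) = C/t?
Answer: 3013255441343319/2588556196710416 ≈ 1.1641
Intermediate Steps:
v(t) = 1437/t
-3604941/(-3096848) + v(-1588)/(-4210922) = -3604941/(-3096848) + (1437/(-1588))/(-4210922) = -3604941*(-1/3096848) + (1437*(-1/1588))*(-1/4210922) = 3604941/3096848 - 1437/1588*(-1/4210922) = 3604941/3096848 + 1437/6686944136 = 3013255441343319/2588556196710416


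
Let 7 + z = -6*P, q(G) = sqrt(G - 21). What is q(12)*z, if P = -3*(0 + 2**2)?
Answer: 195*I ≈ 195.0*I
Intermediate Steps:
P = -12 (P = -3*(0 + 4) = -3*4 = -12)
q(G) = sqrt(-21 + G)
z = 65 (z = -7 - 6*(-12) = -7 + 72 = 65)
q(12)*z = sqrt(-21 + 12)*65 = sqrt(-9)*65 = (3*I)*65 = 195*I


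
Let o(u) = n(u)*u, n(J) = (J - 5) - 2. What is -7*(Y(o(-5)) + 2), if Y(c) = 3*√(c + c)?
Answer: -14 - 42*√30 ≈ -244.04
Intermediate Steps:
n(J) = -7 + J (n(J) = (-5 + J) - 2 = -7 + J)
o(u) = u*(-7 + u) (o(u) = (-7 + u)*u = u*(-7 + u))
Y(c) = 3*√2*√c (Y(c) = 3*√(2*c) = 3*(√2*√c) = 3*√2*√c)
-7*(Y(o(-5)) + 2) = -7*(3*√2*√(-5*(-7 - 5)) + 2) = -7*(3*√2*√(-5*(-12)) + 2) = -7*(3*√2*√60 + 2) = -7*(3*√2*(2*√15) + 2) = -7*(6*√30 + 2) = -7*(2 + 6*√30) = -14 - 42*√30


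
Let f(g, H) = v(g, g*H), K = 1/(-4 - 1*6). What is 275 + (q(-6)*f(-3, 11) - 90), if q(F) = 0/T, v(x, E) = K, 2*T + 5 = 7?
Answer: 185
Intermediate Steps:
T = 1 (T = -5/2 + (½)*7 = -5/2 + 7/2 = 1)
K = -⅒ (K = 1/(-4 - 6) = 1/(-10) = -⅒ ≈ -0.10000)
v(x, E) = -⅒
f(g, H) = -⅒
q(F) = 0 (q(F) = 0/1 = 0*1 = 0)
275 + (q(-6)*f(-3, 11) - 90) = 275 + (0*(-⅒) - 90) = 275 + (0 - 90) = 275 - 90 = 185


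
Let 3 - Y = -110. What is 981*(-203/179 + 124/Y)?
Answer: -728883/20227 ≈ -36.035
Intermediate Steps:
Y = 113 (Y = 3 - 1*(-110) = 3 + 110 = 113)
981*(-203/179 + 124/Y) = 981*(-203/179 + 124/113) = 981*(-743/20227) = -728883/20227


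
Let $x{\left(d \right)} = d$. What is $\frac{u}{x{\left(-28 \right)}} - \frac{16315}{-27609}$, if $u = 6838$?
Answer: $- \frac{94166761}{386526} \approx -243.62$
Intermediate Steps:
$\frac{u}{x{\left(-28 \right)}} - \frac{16315}{-27609} = \frac{6838}{-28} - \frac{16315}{-27609} = 6838 \left(- \frac{1}{28}\right) - - \frac{16315}{27609} = - \frac{3419}{14} + \frac{16315}{27609} = - \frac{94166761}{386526}$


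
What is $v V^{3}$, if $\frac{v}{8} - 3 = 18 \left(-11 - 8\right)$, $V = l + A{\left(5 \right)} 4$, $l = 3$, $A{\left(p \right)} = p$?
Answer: $-32996904$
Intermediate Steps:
$V = 23$ ($V = 3 + 5 \cdot 4 = 3 + 20 = 23$)
$v = -2712$ ($v = 24 + 8 \cdot 18 \left(-11 - 8\right) = 24 + 8 \cdot 18 \left(-19\right) = 24 + 8 \left(-342\right) = 24 - 2736 = -2712$)
$v V^{3} = - 2712 \cdot 23^{3} = \left(-2712\right) 12167 = -32996904$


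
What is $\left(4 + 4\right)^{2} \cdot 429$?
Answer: $27456$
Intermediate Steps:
$\left(4 + 4\right)^{2} \cdot 429 = 8^{2} \cdot 429 = 64 \cdot 429 = 27456$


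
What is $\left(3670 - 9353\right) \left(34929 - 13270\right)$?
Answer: $-123088097$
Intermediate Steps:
$\left(3670 - 9353\right) \left(34929 - 13270\right) = \left(-5683\right) 21659 = -123088097$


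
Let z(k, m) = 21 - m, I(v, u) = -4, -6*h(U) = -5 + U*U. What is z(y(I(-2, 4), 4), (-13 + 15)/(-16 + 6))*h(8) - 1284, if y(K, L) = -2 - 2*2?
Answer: -22387/15 ≈ -1492.5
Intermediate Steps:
h(U) = ⅚ - U²/6 (h(U) = -(-5 + U*U)/6 = -(-5 + U²)/6 = ⅚ - U²/6)
y(K, L) = -6 (y(K, L) = -2 - 4 = -6)
z(y(I(-2, 4), 4), (-13 + 15)/(-16 + 6))*h(8) - 1284 = (21 - (-13 + 15)/(-16 + 6))*(⅚ - ⅙*8²) - 1284 = (21 - 2/(-10))*(⅚ - ⅙*64) - 1284 = (21 - 2*(-1)/10)*(⅚ - 32/3) - 1284 = (21 - 1*(-⅕))*(-59/6) - 1284 = (21 + ⅕)*(-59/6) - 1284 = (106/5)*(-59/6) - 1284 = -3127/15 - 1284 = -22387/15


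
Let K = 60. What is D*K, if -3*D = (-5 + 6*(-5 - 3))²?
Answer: -56180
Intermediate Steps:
D = -2809/3 (D = -(-5 + 6*(-5 - 3))²/3 = -(-5 + 6*(-8))²/3 = -(-5 - 48)²/3 = -⅓*(-53)² = -⅓*2809 = -2809/3 ≈ -936.33)
D*K = -2809/3*60 = -56180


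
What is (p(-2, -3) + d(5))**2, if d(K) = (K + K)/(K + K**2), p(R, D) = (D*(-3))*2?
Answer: 3025/9 ≈ 336.11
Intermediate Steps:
p(R, D) = -6*D (p(R, D) = -3*D*2 = -6*D)
d(K) = 2*K/(K + K**2) (d(K) = (2*K)/(K + K**2) = 2*K/(K + K**2))
(p(-2, -3) + d(5))**2 = (-6*(-3) + 2/(1 + 5))**2 = (18 + 2/6)**2 = (18 + 2*(1/6))**2 = (18 + 1/3)**2 = (55/3)**2 = 3025/9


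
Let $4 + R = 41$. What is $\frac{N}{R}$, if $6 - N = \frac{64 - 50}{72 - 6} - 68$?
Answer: $\frac{2435}{1221} \approx 1.9943$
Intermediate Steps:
$R = 37$ ($R = -4 + 41 = 37$)
$N = \frac{2435}{33}$ ($N = 6 - \left(\frac{64 - 50}{72 - 6} - 68\right) = 6 - \left(\frac{14}{66} - 68\right) = 6 - \left(14 \cdot \frac{1}{66} - 68\right) = 6 - \left(\frac{7}{33} - 68\right) = 6 - - \frac{2237}{33} = 6 + \frac{2237}{33} = \frac{2435}{33} \approx 73.788$)
$\frac{N}{R} = \frac{1}{37} \cdot \frac{2435}{33} = \frac{2435}{1221}$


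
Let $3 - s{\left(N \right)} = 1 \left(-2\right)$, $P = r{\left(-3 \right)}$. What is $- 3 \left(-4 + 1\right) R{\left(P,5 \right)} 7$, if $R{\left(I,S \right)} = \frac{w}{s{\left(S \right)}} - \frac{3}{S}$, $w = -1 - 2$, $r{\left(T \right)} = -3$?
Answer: $- \frac{378}{5} \approx -75.6$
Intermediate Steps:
$P = -3$
$w = -3$ ($w = -1 - 2 = -3$)
$s{\left(N \right)} = 5$ ($s{\left(N \right)} = 3 - 1 \left(-2\right) = 3 - -2 = 3 + 2 = 5$)
$R{\left(I,S \right)} = - \frac{3}{5} - \frac{3}{S}$
$- 3 \left(-4 + 1\right) R{\left(P,5 \right)} 7 = - 3 \left(-4 + 1\right) \left(- \frac{3}{5} - \frac{3}{5}\right) 7 = \left(-3\right) \left(-3\right) \left(- \frac{3}{5} - \frac{3}{5}\right) 7 = 9 \left(- \frac{3}{5} - \frac{3}{5}\right) 7 = 9 \left(- \frac{6}{5}\right) 7 = \left(- \frac{54}{5}\right) 7 = - \frac{378}{5}$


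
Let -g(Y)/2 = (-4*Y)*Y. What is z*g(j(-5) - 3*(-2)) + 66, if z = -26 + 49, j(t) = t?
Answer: 250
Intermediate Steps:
g(Y) = 8*Y² (g(Y) = -2*(-4*Y)*Y = -(-8)*Y² = 8*Y²)
z = 23
z*g(j(-5) - 3*(-2)) + 66 = 23*(8*(-5 - 3*(-2))²) + 66 = 23*(8*(-5 - 1*(-6))²) + 66 = 23*(8*(-5 + 6)²) + 66 = 23*(8*1²) + 66 = 23*(8*1) + 66 = 23*8 + 66 = 184 + 66 = 250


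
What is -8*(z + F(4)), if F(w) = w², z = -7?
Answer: -72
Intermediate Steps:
-8*(z + F(4)) = -8*(-7 + 4²) = -8*(-7 + 16) = -8*9 = -72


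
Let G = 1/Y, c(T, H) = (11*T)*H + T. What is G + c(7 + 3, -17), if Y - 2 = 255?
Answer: -478019/257 ≈ -1860.0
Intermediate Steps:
Y = 257 (Y = 2 + 255 = 257)
c(T, H) = T + 11*H*T (c(T, H) = 11*H*T + T = T + 11*H*T)
G = 1/257 ≈ 0.0038911
G + c(7 + 3, -17) = 1/257 + (7 + 3)*(1 + 11*(-17)) = 1/257 + 10*(1 - 187) = 1/257 + 10*(-186) = 1/257 - 1860 = -478019/257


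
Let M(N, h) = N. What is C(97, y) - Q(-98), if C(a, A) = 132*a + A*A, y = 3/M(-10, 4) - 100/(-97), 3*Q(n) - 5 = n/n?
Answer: 12045904481/940900 ≈ 12803.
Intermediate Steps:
Q(n) = 2 (Q(n) = 5/3 + (n/n)/3 = 5/3 + (1/3)*1 = 5/3 + 1/3 = 2)
y = 709/970 (y = 3/(-10) - 100/(-97) = 3*(-1/10) - 100*(-1/97) = -3/10 + 100/97 = 709/970 ≈ 0.73093)
C(a, A) = A**2 + 132*a (C(a, A) = 132*a + A**2 = A**2 + 132*a)
C(97, y) - Q(-98) = ((709/970)**2 + 132*97) - 1*2 = (502681/940900 + 12804) - 2 = 12047786281/940900 - 2 = 12045904481/940900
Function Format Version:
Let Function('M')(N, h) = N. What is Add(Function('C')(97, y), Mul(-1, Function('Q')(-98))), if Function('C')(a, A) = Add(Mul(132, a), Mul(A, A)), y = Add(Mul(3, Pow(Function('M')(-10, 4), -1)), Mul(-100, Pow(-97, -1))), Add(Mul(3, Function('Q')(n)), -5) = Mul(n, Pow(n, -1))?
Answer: Rational(12045904481, 940900) ≈ 12803.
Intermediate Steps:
Function('Q')(n) = 2 (Function('Q')(n) = Add(Rational(5, 3), Mul(Rational(1, 3), Mul(n, Pow(n, -1)))) = Add(Rational(5, 3), Mul(Rational(1, 3), 1)) = Add(Rational(5, 3), Rational(1, 3)) = 2)
y = Rational(709, 970) (y = Add(Mul(3, Pow(-10, -1)), Mul(-100, Pow(-97, -1))) = Add(Mul(3, Rational(-1, 10)), Mul(-100, Rational(-1, 97))) = Add(Rational(-3, 10), Rational(100, 97)) = Rational(709, 970) ≈ 0.73093)
Function('C')(a, A) = Add(Pow(A, 2), Mul(132, a)) (Function('C')(a, A) = Add(Mul(132, a), Pow(A, 2)) = Add(Pow(A, 2), Mul(132, a)))
Add(Function('C')(97, y), Mul(-1, Function('Q')(-98))) = Add(Add(Pow(Rational(709, 970), 2), Mul(132, 97)), Mul(-1, 2)) = Add(Add(Rational(502681, 940900), 12804), -2) = Add(Rational(12047786281, 940900), -2) = Rational(12045904481, 940900)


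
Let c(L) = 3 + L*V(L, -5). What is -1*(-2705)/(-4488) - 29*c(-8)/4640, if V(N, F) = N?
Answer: -91687/89760 ≈ -1.0215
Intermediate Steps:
c(L) = 3 + L**2 (c(L) = 3 + L*L = 3 + L**2)
-1*(-2705)/(-4488) - 29*c(-8)/4640 = -1*(-2705)/(-4488) - 29*(3 + (-8)**2)/4640 = 2705*(-1/4488) - 29*(3 + 64)*(1/4640) = -2705/4488 - 29*67*(1/4640) = -2705/4488 - 1943*1/4640 = -2705/4488 - 67/160 = -91687/89760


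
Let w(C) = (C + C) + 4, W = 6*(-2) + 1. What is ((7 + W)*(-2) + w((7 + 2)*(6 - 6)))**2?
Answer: 144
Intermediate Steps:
W = -11 (W = -12 + 1 = -11)
w(C) = 4 + 2*C (w(C) = 2*C + 4 = 4 + 2*C)
((7 + W)*(-2) + w((7 + 2)*(6 - 6)))**2 = ((7 - 11)*(-2) + (4 + 2*((7 + 2)*(6 - 6))))**2 = (-4*(-2) + (4 + 2*(9*0)))**2 = (8 + (4 + 2*0))**2 = (8 + (4 + 0))**2 = (8 + 4)**2 = 12**2 = 144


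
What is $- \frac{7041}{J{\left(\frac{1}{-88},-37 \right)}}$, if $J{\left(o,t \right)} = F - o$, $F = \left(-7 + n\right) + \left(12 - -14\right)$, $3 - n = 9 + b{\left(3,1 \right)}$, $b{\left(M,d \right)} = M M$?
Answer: $- \frac{619608}{353} \approx -1755.3$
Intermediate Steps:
$b{\left(M,d \right)} = M^{2}$
$n = -15$ ($n = 3 - \left(9 + 3^{2}\right) = 3 - \left(9 + 9\right) = 3 - 18 = -15$)
$F = 4$ ($F = \left(-7 - 15\right) + \left(12 - -14\right) = -22 + \left(12 + 14\right) = -22 + 26 = 4$)
$J{\left(o,t \right)} = 4 - o$
$- \frac{7041}{J{\left(\frac{1}{-88},-37 \right)}} = - \frac{7041}{4 - \frac{1}{-88}} = - \frac{7041}{4 - - \frac{1}{88}} = - \frac{7041}{4 + \frac{1}{88}} = - \frac{7041}{\frac{353}{88}} = \left(-7041\right) \frac{88}{353} = - \frac{619608}{353}$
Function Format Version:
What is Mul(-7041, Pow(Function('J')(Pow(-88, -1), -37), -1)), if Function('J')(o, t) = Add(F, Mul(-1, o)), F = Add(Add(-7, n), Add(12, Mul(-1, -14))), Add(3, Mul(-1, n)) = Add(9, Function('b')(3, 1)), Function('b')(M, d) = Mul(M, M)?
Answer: Rational(-619608, 353) ≈ -1755.3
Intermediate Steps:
Function('b')(M, d) = Pow(M, 2)
n = -15 (n = Add(3, Mul(-1, Add(9, Pow(3, 2)))) = Add(3, Mul(-1, Add(9, 9))) = Add(3, Mul(-1, 18)) = Add(3, -18) = -15)
F = 4 (F = Add(Add(-7, -15), Add(12, Mul(-1, -14))) = Add(-22, Add(12, 14)) = Add(-22, 26) = 4)
Function('J')(o, t) = Add(4, Mul(-1, o))
Mul(-7041, Pow(Function('J')(Pow(-88, -1), -37), -1)) = Mul(-7041, Pow(Add(4, Mul(-1, Pow(-88, -1))), -1)) = Mul(-7041, Pow(Add(4, Mul(-1, Rational(-1, 88))), -1)) = Mul(-7041, Pow(Add(4, Rational(1, 88)), -1)) = Mul(-7041, Pow(Rational(353, 88), -1)) = Mul(-7041, Rational(88, 353)) = Rational(-619608, 353)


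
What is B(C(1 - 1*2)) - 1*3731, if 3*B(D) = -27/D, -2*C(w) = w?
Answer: -3749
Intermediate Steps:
C(w) = -w/2
B(D) = -9/D (B(D) = (-27/D)/3 = -9/D)
B(C(1 - 1*2)) - 1*3731 = -9*(-2/(1 - 1*2)) - 1*3731 = -9*(-2/(1 - 2)) - 3731 = -9/((-1/2*(-1))) - 3731 = -9/1/2 - 3731 = -9*2 - 3731 = -18 - 3731 = -3749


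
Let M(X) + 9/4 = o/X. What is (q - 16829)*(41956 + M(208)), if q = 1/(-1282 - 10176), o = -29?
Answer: -1682673318023733/2383264 ≈ -7.0604e+8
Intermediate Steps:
M(X) = -9/4 - 29/X
q = -1/11458 (q = 1/(-11458) = -1/11458 ≈ -8.7275e-5)
(q - 16829)*(41956 + M(208)) = (-1/11458 - 16829)*(41956 + (-9/4 - 29/208)) = -192826683*(41956 + (-9/4 - 29*1/208))/11458 = -192826683*(41956 + (-9/4 - 29/208))/11458 = -192826683*(41956 - 497/208)/11458 = -192826683/11458*8726351/208 = -1682673318023733/2383264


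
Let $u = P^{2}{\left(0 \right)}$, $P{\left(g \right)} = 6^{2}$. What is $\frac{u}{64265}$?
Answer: $\frac{1296}{64265} \approx 0.020166$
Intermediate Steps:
$P{\left(g \right)} = 36$
$u = 1296$ ($u = 36^{2} = 1296$)
$\frac{u}{64265} = \frac{1296}{64265}$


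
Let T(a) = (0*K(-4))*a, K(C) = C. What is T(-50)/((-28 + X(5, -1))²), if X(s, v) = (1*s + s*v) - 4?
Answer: 0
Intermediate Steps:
X(s, v) = -4 + s + s*v (X(s, v) = (s + s*v) - 4 = -4 + s + s*v)
T(a) = 0 (T(a) = (0*(-4))*a = 0*a = 0)
T(-50)/((-28 + X(5, -1))²) = 0/((-28 + (-4 + 5 + 5*(-1)))²) = 0/((-28 + (-4 + 5 - 5))²) = 0/((-28 - 4)²) = 0/((-32)²) = 0/1024 = 0*(1/1024) = 0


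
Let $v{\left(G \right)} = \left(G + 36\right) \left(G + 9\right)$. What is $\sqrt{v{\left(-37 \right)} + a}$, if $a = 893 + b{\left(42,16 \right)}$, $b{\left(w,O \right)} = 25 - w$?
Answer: $2 \sqrt{226} \approx 30.067$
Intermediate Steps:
$v{\left(G \right)} = \left(9 + G\right) \left(36 + G\right)$ ($v{\left(G \right)} = \left(36 + G\right) \left(9 + G\right) = \left(9 + G\right) \left(36 + G\right)$)
$a = 876$ ($a = 893 + \left(25 - 42\right) = 893 - 17 = 876$)
$\sqrt{v{\left(-37 \right)} + a} = \sqrt{\left(324 + \left(-37\right)^{2} + 45 \left(-37\right)\right) + 876} = \sqrt{\left(324 + 1369 - 1665\right) + 876} = \sqrt{28 + 876} = \sqrt{904} = 2 \sqrt{226}$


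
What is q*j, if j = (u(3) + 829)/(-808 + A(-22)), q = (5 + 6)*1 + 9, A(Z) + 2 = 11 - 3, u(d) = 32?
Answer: -8610/401 ≈ -21.471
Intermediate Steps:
A(Z) = 6 (A(Z) = -2 + (11 - 3) = -2 + 8 = 6)
q = 20 (q = 11*1 + 9 = 11 + 9 = 20)
j = -861/802 (j = (32 + 829)/(-808 + 6) = 861/(-802) = 861*(-1/802) = -861/802 ≈ -1.0736)
q*j = 20*(-861/802) = -8610/401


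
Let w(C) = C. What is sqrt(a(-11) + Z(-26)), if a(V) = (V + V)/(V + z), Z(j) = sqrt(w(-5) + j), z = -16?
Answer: sqrt(66 + 81*I*sqrt(31))/9 ≈ 1.7947 + 1.5512*I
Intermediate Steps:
Z(j) = sqrt(-5 + j)
a(V) = 2*V/(-16 + V) (a(V) = (V + V)/(V - 16) = (2*V)/(-16 + V) = 2*V/(-16 + V))
sqrt(a(-11) + Z(-26)) = sqrt(2*(-11)/(-16 - 11) + sqrt(-5 - 26)) = sqrt(2*(-11)/(-27) + sqrt(-31)) = sqrt(2*(-11)*(-1/27) + I*sqrt(31)) = sqrt(22/27 + I*sqrt(31))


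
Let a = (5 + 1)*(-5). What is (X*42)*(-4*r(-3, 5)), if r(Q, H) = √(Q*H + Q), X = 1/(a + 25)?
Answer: 504*I*√2/5 ≈ 142.55*I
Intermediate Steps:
a = -30 (a = 6*(-5) = -30)
X = -⅕ (X = 1/(-30 + 25) = 1/(-5) = -⅕ ≈ -0.20000)
r(Q, H) = √(Q + H*Q) (r(Q, H) = √(H*Q + Q) = √(Q + H*Q))
(X*42)*(-4*r(-3, 5)) = (-⅕*42)*(-4*I*√3*√(1 + 5)) = -(-168)*√(-3*6)/5 = -(-168)*√(-18)/5 = -(-168)*3*I*√2/5 = -(-504)*I*√2/5 = 504*I*√2/5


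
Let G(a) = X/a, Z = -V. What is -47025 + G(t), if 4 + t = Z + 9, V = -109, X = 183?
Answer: -1786889/38 ≈ -47023.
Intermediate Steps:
Z = 109 (Z = -1*(-109) = 109)
t = 114 (t = -4 + (109 + 9) = -4 + 118 = 114)
G(a) = 183/a
-47025 + G(t) = -47025 + 183/114 = -47025 + 183*(1/114) = -47025 + 61/38 = -1786889/38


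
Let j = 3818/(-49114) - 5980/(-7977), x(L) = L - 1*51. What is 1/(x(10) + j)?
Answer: -195891189/7899915982 ≈ -0.024797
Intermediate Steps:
x(L) = -51 + L (x(L) = L - 51 = -51 + L)
j = 131622767/195891189 (j = 3818*(-1/49114) - 5980*(-1/7977) = -1909/24557 + 5980/7977 = 131622767/195891189 ≈ 0.67192)
1/(x(10) + j) = 1/((-51 + 10) + 131622767/195891189) = 1/(-41 + 131622767/195891189) = 1/(-7899915982/195891189) = -195891189/7899915982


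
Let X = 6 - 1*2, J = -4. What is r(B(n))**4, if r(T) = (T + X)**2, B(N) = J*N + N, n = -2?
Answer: 100000000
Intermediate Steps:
B(N) = -3*N (B(N) = -4*N + N = -3*N)
X = 4 (X = 6 - 2 = 4)
r(T) = (4 + T)**2 (r(T) = (T + 4)**2 = (4 + T)**2)
r(B(n))**4 = ((4 - 3*(-2))**2)**4 = ((4 + 6)**2)**4 = (10**2)**4 = 100**4 = 100000000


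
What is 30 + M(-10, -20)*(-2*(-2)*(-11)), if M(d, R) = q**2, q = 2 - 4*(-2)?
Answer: -4370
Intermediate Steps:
q = 10 (q = 2 + 8 = 10)
M(d, R) = 100 (M(d, R) = 10**2 = 100)
30 + M(-10, -20)*(-2*(-2)*(-11)) = 30 + 100*(-2*(-2)*(-11)) = 30 + 100*(4*(-11)) = 30 + 100*(-44) = 30 - 4400 = -4370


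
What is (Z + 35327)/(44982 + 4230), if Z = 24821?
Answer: 11/9 ≈ 1.2222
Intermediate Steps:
(Z + 35327)/(44982 + 4230) = (24821 + 35327)/(44982 + 4230) = 60148/49212 = 60148*(1/49212) = 11/9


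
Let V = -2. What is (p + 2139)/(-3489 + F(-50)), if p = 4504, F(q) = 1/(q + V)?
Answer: -345436/181429 ≈ -1.9040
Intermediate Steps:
F(q) = 1/(-2 + q) (F(q) = 1/(q - 2) = 1/(-2 + q))
(p + 2139)/(-3489 + F(-50)) = (4504 + 2139)/(-3489 + 1/(-2 - 50)) = 6643/(-3489 + 1/(-52)) = 6643/(-3489 - 1/52) = 6643/(-181429/52) = 6643*(-52/181429) = -345436/181429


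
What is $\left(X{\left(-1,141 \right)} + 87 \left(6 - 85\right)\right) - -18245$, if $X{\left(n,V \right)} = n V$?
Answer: $11231$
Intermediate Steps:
$X{\left(n,V \right)} = V n$
$\left(X{\left(-1,141 \right)} + 87 \left(6 - 85\right)\right) - -18245 = \left(141 \left(-1\right) + 87 \left(6 - 85\right)\right) - -18245 = \left(-141 + 87 \left(-79\right)\right) + 18245 = \left(-141 - 6873\right) + 18245 = -7014 + 18245 = 11231$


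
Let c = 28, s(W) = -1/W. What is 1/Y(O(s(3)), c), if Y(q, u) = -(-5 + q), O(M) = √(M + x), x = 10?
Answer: 15/46 + √87/46 ≈ 0.52886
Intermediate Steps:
O(M) = √(10 + M) (O(M) = √(M + 10) = √(10 + M))
Y(q, u) = 5 - q
1/Y(O(s(3)), c) = 1/(5 - √(10 - 1/3)) = 1/(5 - √(10 - 1*⅓)) = 1/(5 - √(10 - ⅓)) = 1/(5 - √(29/3)) = 1/(5 - √87/3)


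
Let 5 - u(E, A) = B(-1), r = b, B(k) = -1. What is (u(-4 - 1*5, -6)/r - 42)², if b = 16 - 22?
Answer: 1849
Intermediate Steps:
b = -6
r = -6
u(E, A) = 6 (u(E, A) = 5 - 1*(-1) = 5 + 1 = 6)
(u(-4 - 1*5, -6)/r - 42)² = (6/(-6) - 42)² = (6*(-⅙) - 42)² = (-1 - 42)² = (-43)² = 1849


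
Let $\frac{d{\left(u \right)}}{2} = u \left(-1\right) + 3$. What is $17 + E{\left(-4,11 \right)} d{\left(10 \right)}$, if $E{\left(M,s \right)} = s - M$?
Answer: $-193$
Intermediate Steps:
$d{\left(u \right)} = 6 - 2 u$ ($d{\left(u \right)} = 2 \left(u \left(-1\right) + 3\right) = 2 \left(- u + 3\right) = 2 \left(3 - u\right) = 6 - 2 u$)
$17 + E{\left(-4,11 \right)} d{\left(10 \right)} = 17 + \left(11 - -4\right) \left(6 - 20\right) = 17 + \left(11 + 4\right) \left(6 - 20\right) = 17 + 15 \left(-14\right) = 17 - 210 = -193$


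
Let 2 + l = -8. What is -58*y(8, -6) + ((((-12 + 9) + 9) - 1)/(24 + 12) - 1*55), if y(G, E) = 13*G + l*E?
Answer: -344407/36 ≈ -9566.9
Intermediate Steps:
l = -10 (l = -2 - 8 = -10)
y(G, E) = -10*E + 13*G (y(G, E) = 13*G - 10*E = -10*E + 13*G)
-58*y(8, -6) + ((((-12 + 9) + 9) - 1)/(24 + 12) - 1*55) = -58*(-10*(-6) + 13*8) + ((((-12 + 9) + 9) - 1)/(24 + 12) - 1*55) = -58*(60 + 104) + (((-3 + 9) - 1)/36 - 55) = -58*164 + ((6 - 1)*(1/36) - 55) = -9512 + (5*(1/36) - 55) = -9512 + (5/36 - 55) = -9512 - 1975/36 = -344407/36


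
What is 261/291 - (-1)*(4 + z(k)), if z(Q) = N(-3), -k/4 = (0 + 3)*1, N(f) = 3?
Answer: 766/97 ≈ 7.8969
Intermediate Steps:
k = -12 (k = -4*(0 + 3) = -12 ≈ -12.000)
z(Q) = 3
261/291 - (-1)*(4 + z(k)) = 261/291 - (-1)*(4 + 3) = 261*(1/291) - (-1)*7 = 87/97 - 1*(-7) = 87/97 + 7 = 766/97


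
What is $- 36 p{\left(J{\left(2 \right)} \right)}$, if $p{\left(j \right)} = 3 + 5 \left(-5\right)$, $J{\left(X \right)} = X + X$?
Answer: $792$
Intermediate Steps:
$J{\left(X \right)} = 2 X$
$p{\left(j \right)} = -22$ ($p{\left(j \right)} = 3 - 25 = -22$)
$- 36 p{\left(J{\left(2 \right)} \right)} = \left(-36\right) \left(-22\right) = 792$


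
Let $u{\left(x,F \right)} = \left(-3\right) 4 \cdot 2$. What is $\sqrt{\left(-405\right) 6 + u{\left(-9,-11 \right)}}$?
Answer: $i \sqrt{2454} \approx 49.538 i$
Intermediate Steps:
$u{\left(x,F \right)} = -24$ ($u{\left(x,F \right)} = \left(-12\right) 2 = -24$)
$\sqrt{\left(-405\right) 6 + u{\left(-9,-11 \right)}} = \sqrt{\left(-405\right) 6 - 24} = \sqrt{-2430 - 24} = \sqrt{-2454} = i \sqrt{2454}$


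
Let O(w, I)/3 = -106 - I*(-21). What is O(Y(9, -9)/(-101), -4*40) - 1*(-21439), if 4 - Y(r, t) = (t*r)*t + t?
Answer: 11041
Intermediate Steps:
Y(r, t) = 4 - t - r*t² (Y(r, t) = 4 - ((t*r)*t + t) = 4 - ((r*t)*t + t) = 4 - (r*t² + t) = 4 - (t + r*t²) = 4 + (-t - r*t²) = 4 - t - r*t²)
O(w, I) = -318 + 63*I (O(w, I) = 3*(-106 - I*(-21)) = 3*(-106 - (-21)*I) = 3*(-106 + 21*I) = -318 + 63*I)
O(Y(9, -9)/(-101), -4*40) - 1*(-21439) = (-318 + 63*(-4*40)) - 1*(-21439) = (-318 + 63*(-160)) + 21439 = (-318 - 10080) + 21439 = -10398 + 21439 = 11041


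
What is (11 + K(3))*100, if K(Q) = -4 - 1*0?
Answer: 700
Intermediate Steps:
K(Q) = -4 (K(Q) = -4 + 0 = -4)
(11 + K(3))*100 = (11 - 4)*100 = 7*100 = 700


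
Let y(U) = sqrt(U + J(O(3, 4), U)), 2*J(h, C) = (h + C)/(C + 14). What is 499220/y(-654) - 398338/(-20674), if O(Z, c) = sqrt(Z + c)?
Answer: 199169/10337 - 7987520*I*sqrt(5)/sqrt(836466 + sqrt(7)) ≈ 19.268 - 19529.0*I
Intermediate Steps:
J(h, C) = (C + h)/(2*(14 + C)) (J(h, C) = ((h + C)/(C + 14))/2 = ((C + h)/(14 + C))/2 = (C + h)/(2*(14 + C)))
y(U) = sqrt(U + (U + sqrt(7))/(2*(14 + U))) (y(U) = sqrt(U + (U + sqrt(3 + 4))/(2*(14 + U))) = sqrt(U + (U + sqrt(7))/(2*(14 + U))))
499220/y(-654) - 398338/(-20674) = 499220/((sqrt(2)*sqrt((-654 + sqrt(7) + 2*(-654)*(14 - 654))/(14 - 654))/2)) - 398338/(-20674) = 499220/((sqrt(2)*sqrt((-654 + sqrt(7) + 2*(-654)*(-640))/(-640))/2)) - 398338*(-1/20674) = 499220/((sqrt(2)*sqrt(-(-654 + sqrt(7) + 837120)/640)/2)) + 199169/10337 = 499220/((sqrt(2)*sqrt(-(836466 + sqrt(7))/640)/2)) + 199169/10337 = 499220/((sqrt(2)*sqrt(-418233/320 - sqrt(7)/640)/2)) + 199169/10337 = 499220*(sqrt(2)/sqrt(-418233/320 - sqrt(7)/640)) + 199169/10337 = 499220*sqrt(2)/sqrt(-418233/320 - sqrt(7)/640) + 199169/10337 = 199169/10337 + 499220*sqrt(2)/sqrt(-418233/320 - sqrt(7)/640)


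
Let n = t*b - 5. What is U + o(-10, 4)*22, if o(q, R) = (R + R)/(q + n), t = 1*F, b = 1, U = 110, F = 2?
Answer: 1254/13 ≈ 96.462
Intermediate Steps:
t = 2 (t = 1*2 = 2)
n = -3 (n = 2*1 - 5 = 2 - 5 = -3)
o(q, R) = 2*R/(-3 + q) (o(q, R) = (R + R)/(q - 3) = (2*R)/(-3 + q) = 2*R/(-3 + q))
U + o(-10, 4)*22 = 110 + (2*4/(-3 - 10))*22 = 110 + (2*4/(-13))*22 = 110 + (2*4*(-1/13))*22 = 110 - 8/13*22 = 110 - 176/13 = 1254/13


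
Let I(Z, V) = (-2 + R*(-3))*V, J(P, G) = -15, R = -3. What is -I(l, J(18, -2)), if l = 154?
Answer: 105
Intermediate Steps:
I(Z, V) = 7*V (I(Z, V) = (-2 - 3*(-3))*V = (-2 + 9)*V = 7*V)
-I(l, J(18, -2)) = -7*(-15) = -1*(-105) = 105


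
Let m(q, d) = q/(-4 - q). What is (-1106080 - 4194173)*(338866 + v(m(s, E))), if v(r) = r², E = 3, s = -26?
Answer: -217326035247615/121 ≈ -1.7961e+12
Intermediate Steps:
(-1106080 - 4194173)*(338866 + v(m(s, E))) = (-1106080 - 4194173)*(338866 + (-1*(-26)/(4 - 26))²) = -5300253*(338866 + (-1*(-26)/(-22))²) = -5300253*(338866 + (-1*(-26)*(-1/22))²) = -5300253*(338866 + (-13/11)²) = -5300253*(338866 + 169/121) = -5300253*41002955/121 = -217326035247615/121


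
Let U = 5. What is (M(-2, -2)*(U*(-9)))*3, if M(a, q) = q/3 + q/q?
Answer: -45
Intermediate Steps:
M(a, q) = 1 + q/3 (M(a, q) = q*(1/3) + 1 = q/3 + 1 = 1 + q/3)
(M(-2, -2)*(U*(-9)))*3 = ((1 + (1/3)*(-2))*(5*(-9)))*3 = ((1 - 2/3)*(-45))*3 = ((1/3)*(-45))*3 = -15*3 = -45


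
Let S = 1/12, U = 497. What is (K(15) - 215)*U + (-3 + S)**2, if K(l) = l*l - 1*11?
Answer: -70343/144 ≈ -488.49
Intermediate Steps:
S = 1/12 ≈ 0.083333
K(l) = -11 + l**2 (K(l) = l**2 - 11 = -11 + l**2)
(K(15) - 215)*U + (-3 + S)**2 = ((-11 + 15**2) - 215)*497 + (-3 + 1/12)**2 = ((-11 + 225) - 215)*497 + (-35/12)**2 = (214 - 215)*497 + 1225/144 = -1*497 + 1225/144 = -497 + 1225/144 = -70343/144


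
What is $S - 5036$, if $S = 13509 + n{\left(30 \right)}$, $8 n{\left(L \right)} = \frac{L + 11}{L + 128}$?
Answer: $\frac{10709913}{1264} \approx 8473.0$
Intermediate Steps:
$n{\left(L \right)} = \frac{11 + L}{8 \left(128 + L\right)}$ ($n{\left(L \right)} = \frac{\left(L + 11\right) \frac{1}{L + 128}}{8} = \frac{\left(11 + L\right) \frac{1}{128 + L}}{8} = \frac{\frac{1}{128 + L} \left(11 + L\right)}{8} = \frac{11 + L}{8 \left(128 + L\right)}$)
$S = \frac{17075417}{1264}$ ($S = 13509 + \frac{11 + 30}{8 \left(128 + 30\right)} = 13509 + \frac{1}{8} \cdot \frac{1}{158} \cdot 41 = 13509 + \frac{41}{1264} = \frac{17075417}{1264} \approx 13509.0$)
$S - 5036 = \frac{17075417}{1264} - 5036 = \frac{10709913}{1264}$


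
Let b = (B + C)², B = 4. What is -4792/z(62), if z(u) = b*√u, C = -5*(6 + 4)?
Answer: -599*√62/16399 ≈ -0.28761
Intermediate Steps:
C = -50 (C = -5*10 = -50)
b = 2116 (b = (4 - 50)² = (-46)² = 2116)
z(u) = 2116*√u
-4792/z(62) = -4792*√62/131192 = -599*√62/16399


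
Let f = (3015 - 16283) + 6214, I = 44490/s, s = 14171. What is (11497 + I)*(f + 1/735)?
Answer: -120705838578379/1487955 ≈ -8.1122e+7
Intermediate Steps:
I = 44490/14171 ≈ 3.1395
f = -7054 (f = -13268 + 6214 = -7054)
(11497 + I)*(f + 1/735) = (11497 + 44490/14171)*(-7054 + 1/735) = 162968477*(-7054 + 1/735)/14171 = (162968477/14171)*(-5184689/735) = -120705838578379/1487955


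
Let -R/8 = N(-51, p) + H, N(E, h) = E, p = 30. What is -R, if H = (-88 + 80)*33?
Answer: -2520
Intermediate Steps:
H = -264 (H = -8*33 = -264)
R = 2520 (R = -8*(-51 - 264) = -8*(-315) = 2520)
-R = -1*2520 = -2520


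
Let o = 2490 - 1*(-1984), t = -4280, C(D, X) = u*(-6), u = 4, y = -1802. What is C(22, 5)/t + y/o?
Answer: -475324/1196795 ≈ -0.39716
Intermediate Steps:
C(D, X) = -24 (C(D, X) = 4*(-6) = -24)
o = 4474 (o = 2490 + 1984 = 4474)
C(22, 5)/t + y/o = -24/(-4280) - 1802/4474 = -24*(-1/4280) - 1802*1/4474 = 3/535 - 901/2237 = -475324/1196795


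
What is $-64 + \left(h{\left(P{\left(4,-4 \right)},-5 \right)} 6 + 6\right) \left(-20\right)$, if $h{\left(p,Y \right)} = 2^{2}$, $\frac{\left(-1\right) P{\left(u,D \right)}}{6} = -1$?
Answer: $-664$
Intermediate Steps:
$P{\left(u,D \right)} = 6$ ($P{\left(u,D \right)} = \left(-6\right) \left(-1\right) = 6$)
$h{\left(p,Y \right)} = 4$
$-64 + \left(h{\left(P{\left(4,-4 \right)},-5 \right)} 6 + 6\right) \left(-20\right) = -64 + \left(4 \cdot 6 + 6\right) \left(-20\right) = -64 + \left(24 + 6\right) \left(-20\right) = -64 + 30 \left(-20\right) = -64 - 600 = -664$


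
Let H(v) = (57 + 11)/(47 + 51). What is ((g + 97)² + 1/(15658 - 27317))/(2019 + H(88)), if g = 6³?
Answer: 11193761586/230766587 ≈ 48.507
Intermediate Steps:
g = 216
H(v) = 34/49 (H(v) = 68/98 = 68*(1/98) = 34/49)
((g + 97)² + 1/(15658 - 27317))/(2019 + H(88)) = ((216 + 97)² + 1/(15658 - 27317))/(2019 + 34/49) = (313² + 1/(-11659))/(98965/49) = (97969 - 1/11659)*(49/98965) = (1142220570/11659)*(49/98965) = 11193761586/230766587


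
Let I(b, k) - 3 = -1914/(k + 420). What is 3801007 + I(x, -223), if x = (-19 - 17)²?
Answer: 748797056/197 ≈ 3.8010e+6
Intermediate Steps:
x = 1296 (x = (-36)² = 1296)
I(b, k) = 3 - 1914/(420 + k) (I(b, k) = 3 - 1914/(k + 420) = 3 - 1914/(420 + k))
3801007 + I(x, -223) = 3801007 + 3*(-218 - 223)/(420 - 223) = 3801007 + 3*(-441)/197 = 3801007 + 3*(1/197)*(-441) = 3801007 - 1323/197 = 748797056/197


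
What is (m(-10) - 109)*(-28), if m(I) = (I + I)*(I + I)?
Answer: -8148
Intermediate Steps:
m(I) = 4*I² (m(I) = (2*I)*(2*I) = 4*I²)
(m(-10) - 109)*(-28) = (4*(-10)² - 109)*(-28) = (4*100 - 109)*(-28) = (400 - 109)*(-28) = 291*(-28) = -8148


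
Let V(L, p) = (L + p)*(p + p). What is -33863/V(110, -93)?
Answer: 33863/3162 ≈ 10.709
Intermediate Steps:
V(L, p) = 2*p*(L + p) (V(L, p) = (L + p)*(2*p) = 2*p*(L + p))
-33863/V(110, -93) = -33863*(-1/(186*(110 - 93))) = -33863/(2*(-93)*17) = -33863/(-3162) = -33863*(-1/3162) = 33863/3162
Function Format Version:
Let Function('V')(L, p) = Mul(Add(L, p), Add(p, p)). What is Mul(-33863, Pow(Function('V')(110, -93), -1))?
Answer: Rational(33863, 3162) ≈ 10.709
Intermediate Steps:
Function('V')(L, p) = Mul(2, p, Add(L, p)) (Function('V')(L, p) = Mul(Add(L, p), Mul(2, p)) = Mul(2, p, Add(L, p)))
Mul(-33863, Pow(Function('V')(110, -93), -1)) = Mul(-33863, Pow(Mul(2, -93, Add(110, -93)), -1)) = Mul(-33863, Pow(Mul(2, -93, 17), -1)) = Mul(-33863, Pow(-3162, -1)) = Mul(-33863, Rational(-1, 3162)) = Rational(33863, 3162)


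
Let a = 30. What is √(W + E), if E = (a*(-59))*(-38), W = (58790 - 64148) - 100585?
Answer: I*√38683 ≈ 196.68*I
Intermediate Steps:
W = -105943 (W = -5358 - 100585 = -105943)
E = 67260 (E = (30*(-59))*(-38) = -1770*(-38) = 67260)
√(W + E) = √(-105943 + 67260) = √(-38683) = I*√38683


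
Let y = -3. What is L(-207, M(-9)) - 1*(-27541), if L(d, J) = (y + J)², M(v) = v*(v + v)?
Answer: 52822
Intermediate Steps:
M(v) = 2*v² (M(v) = v*(2*v) = 2*v²)
L(d, J) = (-3 + J)²
L(-207, M(-9)) - 1*(-27541) = (-3 + 2*(-9)²)² - 1*(-27541) = (-3 + 2*81)² + 27541 = (-3 + 162)² + 27541 = 159² + 27541 = 25281 + 27541 = 52822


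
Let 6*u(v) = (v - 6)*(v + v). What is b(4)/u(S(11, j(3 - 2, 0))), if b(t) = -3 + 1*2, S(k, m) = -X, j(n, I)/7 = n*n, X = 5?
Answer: -3/55 ≈ -0.054545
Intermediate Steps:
j(n, I) = 7*n² (j(n, I) = 7*(n*n) = 7*n²)
S(k, m) = -5 (S(k, m) = -1*5 = -5)
b(t) = -1 (b(t) = -3 + 2 = -1)
u(v) = v*(-6 + v)/3 (u(v) = ((v - 6)*(v + v))/6 = ((-6 + v)*(2*v))/6 = (2*v*(-6 + v))/6 = v*(-6 + v)/3)
b(4)/u(S(11, j(3 - 2, 0))) = -1/((⅓)*(-5)*(-6 - 5)) = -1/((⅓)*(-5)*(-11)) = -1/55/3 = -1*3/55 = -3/55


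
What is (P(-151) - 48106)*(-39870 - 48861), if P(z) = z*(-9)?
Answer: 4147908057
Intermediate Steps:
P(z) = -9*z
(P(-151) - 48106)*(-39870 - 48861) = (-9*(-151) - 48106)*(-39870 - 48861) = (1359 - 48106)*(-88731) = -46747*(-88731) = 4147908057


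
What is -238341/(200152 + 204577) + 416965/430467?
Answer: 66159892238/174222478443 ≈ 0.37974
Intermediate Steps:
-238341/(200152 + 204577) + 416965/430467 = -238341/404729 + 416965*(1/430467) = -238341*1/404729 + 416965/430467 = -238341/404729 + 416965/430467 = 66159892238/174222478443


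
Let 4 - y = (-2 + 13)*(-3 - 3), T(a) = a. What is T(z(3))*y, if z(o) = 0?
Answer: 0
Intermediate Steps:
y = 70 (y = 4 - (-2 + 13)*(-3 - 3) = 4 - 11*(-6) = 4 - 1*(-66) = 4 + 66 = 70)
T(z(3))*y = 0*70 = 0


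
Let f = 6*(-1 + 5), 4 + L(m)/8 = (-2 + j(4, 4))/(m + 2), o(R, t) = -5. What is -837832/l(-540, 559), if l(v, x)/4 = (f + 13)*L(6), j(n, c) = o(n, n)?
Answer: 209458/1443 ≈ 145.15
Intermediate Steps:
j(n, c) = -5
L(m) = -32 - 56/(2 + m) (L(m) = -32 + 8*((-2 - 5)/(m + 2)) = -32 + 8*(-7/(2 + m)) = -32 - 56/(2 + m))
f = 24 (f = 6*4 = 24)
l(v, x) = -5772 (l(v, x) = 4*((24 + 13)*(8*(-15 - 4*6)/(2 + 6))) = 4*(37*(8*(-15 - 24)/8)) = 4*(37*(8*(⅛)*(-39))) = 4*(37*(-39)) = 4*(-1443) = -5772)
-837832/l(-540, 559) = -837832/(-5772) = -837832*(-1/5772) = 209458/1443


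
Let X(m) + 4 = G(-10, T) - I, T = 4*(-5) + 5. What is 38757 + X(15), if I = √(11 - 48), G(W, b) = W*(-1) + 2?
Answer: 38765 - I*√37 ≈ 38765.0 - 6.0828*I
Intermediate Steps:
T = -15 (T = -20 + 5 = -15)
G(W, b) = 2 - W (G(W, b) = -W + 2 = 2 - W)
I = I*√37 (I = √(-37) = I*√37 ≈ 6.0828*I)
X(m) = 8 - I*√37 (X(m) = -4 + ((2 - 1*(-10)) - I*√37) = -4 + ((2 + 10) - I*√37) = -4 + (12 - I*√37) = 8 - I*√37)
38757 + X(15) = 38757 + (8 - I*√37) = 38765 - I*√37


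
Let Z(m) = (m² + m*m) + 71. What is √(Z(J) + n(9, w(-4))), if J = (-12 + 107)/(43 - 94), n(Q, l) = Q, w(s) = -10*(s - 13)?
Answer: √226130/51 ≈ 9.3241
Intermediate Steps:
w(s) = 130 - 10*s (w(s) = -10*(-13 + s) = 130 - 10*s)
J = -95/51 (J = 95/(-51) = 95*(-1/51) = -95/51 ≈ -1.8627)
Z(m) = 71 + 2*m² (Z(m) = (m² + m²) + 71 = 2*m² + 71 = 71 + 2*m²)
√(Z(J) + n(9, w(-4))) = √((71 + 2*(-95/51)²) + 9) = √((71 + 2*(9025/2601)) + 9) = √((71 + 18050/2601) + 9) = √(202721/2601 + 9) = √(226130/2601) = √226130/51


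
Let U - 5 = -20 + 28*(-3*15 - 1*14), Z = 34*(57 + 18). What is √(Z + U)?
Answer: √883 ≈ 29.715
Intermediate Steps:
Z = 2550 (Z = 34*75 = 2550)
U = -1667 (U = 5 + (-20 + 28*(-3*15 - 1*14)) = 5 + (-20 + 28*(-45 - 14)) = 5 + (-20 + 28*(-59)) = 5 + (-20 - 1652) = 5 - 1672 = -1667)
√(Z + U) = √(2550 - 1667) = √883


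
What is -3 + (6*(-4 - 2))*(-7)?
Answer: 249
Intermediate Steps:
-3 + (6*(-4 - 2))*(-7) = -3 + (6*(-6))*(-7) = -3 - 36*(-7) = -3 + 252 = 249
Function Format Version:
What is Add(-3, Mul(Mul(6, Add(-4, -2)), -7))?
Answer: 249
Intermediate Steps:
Add(-3, Mul(Mul(6, Add(-4, -2)), -7)) = Add(-3, Mul(Mul(6, -6), -7)) = Add(-3, Mul(-36, -7)) = Add(-3, 252) = 249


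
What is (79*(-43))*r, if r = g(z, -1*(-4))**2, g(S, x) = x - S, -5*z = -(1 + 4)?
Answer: -30573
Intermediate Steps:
z = 1 (z = -(-1)*(1 + 4)/5 = -(-1)*5/5 = -1/5*(-5) = 1)
r = 9 (r = (-1*(-4) - 1*1)**2 = (4 - 1)**2 = 3**2 = 9)
(79*(-43))*r = (79*(-43))*9 = -3397*9 = -30573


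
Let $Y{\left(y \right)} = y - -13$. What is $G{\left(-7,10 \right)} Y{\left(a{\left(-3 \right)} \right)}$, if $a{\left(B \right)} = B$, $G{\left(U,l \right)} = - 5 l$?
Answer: $-500$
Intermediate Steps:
$Y{\left(y \right)} = 13 + y$ ($Y{\left(y \right)} = y + 13 = 13 + y$)
$G{\left(-7,10 \right)} Y{\left(a{\left(-3 \right)} \right)} = \left(-5\right) 10 \left(13 - 3\right) = \left(-50\right) 10 = -500$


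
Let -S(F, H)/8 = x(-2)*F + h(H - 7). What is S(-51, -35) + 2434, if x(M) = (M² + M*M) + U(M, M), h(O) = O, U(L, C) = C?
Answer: 5218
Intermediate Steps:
x(M) = M + 2*M² (x(M) = (M² + M*M) + M = (M² + M²) + M = 2*M² + M = M + 2*M²)
S(F, H) = 56 - 48*F - 8*H (S(F, H) = -8*((-2*(1 + 2*(-2)))*F + (H - 7)) = -8*((-2*(1 - 4))*F + (-7 + H)) = -8*((-2*(-3))*F + (-7 + H)) = -8*(6*F + (-7 + H)) = -8*(-7 + H + 6*F) = 56 - 48*F - 8*H)
S(-51, -35) + 2434 = (56 - 48*(-51) - 8*(-35)) + 2434 = (56 + 2448 + 280) + 2434 = 2784 + 2434 = 5218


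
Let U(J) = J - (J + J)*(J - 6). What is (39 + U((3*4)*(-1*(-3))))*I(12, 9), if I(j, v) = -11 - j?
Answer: 47955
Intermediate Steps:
U(J) = J - 2*J*(-6 + J)
(39 + U((3*4)*(-1*(-3))))*I(12, 9) = (39 + ((3*4)*(-1*(-3)))*(13 - 2*3*4*(-1*(-3))))*(-11 - 1*12) = (39 + (12*3)*(13 - 24*3))*(-11 - 12) = (39 + 36*(13 - 2*36))*(-23) = (39 + 36*(13 - 72))*(-23) = (39 + 36*(-59))*(-23) = (39 - 2124)*(-23) = -2085*(-23) = 47955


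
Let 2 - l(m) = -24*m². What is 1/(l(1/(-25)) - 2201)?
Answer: -625/1374351 ≈ -0.00045476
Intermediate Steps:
l(m) = 2 + 24*m² (l(m) = 2 - (-24)*m² = 2 + 24*m²)
1/(l(1/(-25)) - 2201) = 1/((2 + 24*(1/(-25))²) - 2201) = 1/((2 + 24*(-1/25)²) - 2201) = 1/((2 + 24*(1/625)) - 2201) = 1/((2 + 24/625) - 2201) = 1/(1274/625 - 2201) = 1/(-1374351/625) = -625/1374351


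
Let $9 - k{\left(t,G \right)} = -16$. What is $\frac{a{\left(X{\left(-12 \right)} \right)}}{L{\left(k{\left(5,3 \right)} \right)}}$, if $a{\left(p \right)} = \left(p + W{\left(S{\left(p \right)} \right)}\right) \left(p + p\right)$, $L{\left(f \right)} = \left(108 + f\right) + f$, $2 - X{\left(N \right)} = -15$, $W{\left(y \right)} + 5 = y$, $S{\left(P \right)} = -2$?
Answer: $\frac{170}{79} \approx 2.1519$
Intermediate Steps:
$W{\left(y \right)} = -5 + y$
$X{\left(N \right)} = 17$ ($X{\left(N \right)} = 2 - -15 = 2 + 15 = 17$)
$k{\left(t,G \right)} = 25$ ($k{\left(t,G \right)} = 9 - -16 = 9 + 16 = 25$)
$L{\left(f \right)} = 108 + 2 f$
$a{\left(p \right)} = 2 p \left(-7 + p\right)$ ($a{\left(p \right)} = \left(p - 7\right) \left(p + p\right) = \left(p - 7\right) 2 p = \left(-7 + p\right) 2 p = 2 p \left(-7 + p\right)$)
$\frac{a{\left(X{\left(-12 \right)} \right)}}{L{\left(k{\left(5,3 \right)} \right)}} = \frac{2 \cdot 17 \left(-7 + 17\right)}{108 + 2 \cdot 25} = \frac{2 \cdot 17 \cdot 10}{108 + 50} = \frac{340}{158} = 340 \cdot \frac{1}{158} = \frac{170}{79}$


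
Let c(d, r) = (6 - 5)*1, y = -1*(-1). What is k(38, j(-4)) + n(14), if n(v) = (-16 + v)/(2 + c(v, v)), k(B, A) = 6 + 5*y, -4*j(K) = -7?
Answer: 31/3 ≈ 10.333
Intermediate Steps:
j(K) = 7/4 (j(K) = -¼*(-7) = 7/4)
y = 1
c(d, r) = 1 (c(d, r) = 1*1 = 1)
k(B, A) = 11 (k(B, A) = 6 + 5*1 = 6 + 5 = 11)
n(v) = -16/3 + v/3 (n(v) = (-16 + v)/(2 + 1) = (-16 + v)/3 = (-16 + v)*(⅓) = -16/3 + v/3)
k(38, j(-4)) + n(14) = 11 + (-16/3 + (⅓)*14) = 11 + (-16/3 + 14/3) = 11 - ⅔ = 31/3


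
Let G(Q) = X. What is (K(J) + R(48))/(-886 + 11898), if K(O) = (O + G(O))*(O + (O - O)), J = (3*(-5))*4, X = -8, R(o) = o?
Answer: 1032/2753 ≈ 0.37486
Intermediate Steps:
G(Q) = -8
J = -60 (J = -15*4 = -60)
K(O) = O*(-8 + O) (K(O) = (O - 8)*(O + (O - O)) = (-8 + O)*(O + 0) = (-8 + O)*O = O*(-8 + O))
(K(J) + R(48))/(-886 + 11898) = (-60*(-8 - 60) + 48)/(-886 + 11898) = (-60*(-68) + 48)/11012 = (4080 + 48)*(1/11012) = 4128*(1/11012) = 1032/2753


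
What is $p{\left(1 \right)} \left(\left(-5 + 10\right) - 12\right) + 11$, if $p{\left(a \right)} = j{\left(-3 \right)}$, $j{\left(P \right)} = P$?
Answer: $32$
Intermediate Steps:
$p{\left(a \right)} = -3$
$p{\left(1 \right)} \left(\left(-5 + 10\right) - 12\right) + 11 = - 3 \left(\left(-5 + 10\right) - 12\right) + 11 = - 3 \left(5 - 12\right) + 11 = \left(-3\right) \left(-7\right) + 11 = 21 + 11 = 32$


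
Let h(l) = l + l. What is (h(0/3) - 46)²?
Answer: 2116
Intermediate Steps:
h(l) = 2*l
(h(0/3) - 46)² = (2*(0/3) - 46)² = (2*(0*(⅓)) - 46)² = (2*0 - 46)² = (0 - 46)² = (-46)² = 2116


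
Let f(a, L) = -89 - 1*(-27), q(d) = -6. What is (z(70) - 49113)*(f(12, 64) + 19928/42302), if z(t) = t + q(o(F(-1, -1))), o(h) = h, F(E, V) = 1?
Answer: 4910174654/1627 ≈ 3.0179e+6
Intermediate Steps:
z(t) = -6 + t (z(t) = t - 6 = -6 + t)
f(a, L) = -62 (f(a, L) = -89 + 27 = -62)
(z(70) - 49113)*(f(12, 64) + 19928/42302) = ((-6 + 70) - 49113)*(-62 + 19928/42302) = (64 - 49113)*(-62 + 19928*(1/42302)) = -49049*(-62 + 9964/21151) = -49049*(-1301398/21151) = 4910174654/1627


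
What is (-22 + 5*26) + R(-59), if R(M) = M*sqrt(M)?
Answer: 108 - 59*I*sqrt(59) ≈ 108.0 - 453.19*I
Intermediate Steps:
R(M) = M**(3/2)
(-22 + 5*26) + R(-59) = (-22 + 5*26) + (-59)**(3/2) = (-22 + 130) - 59*I*sqrt(59) = 108 - 59*I*sqrt(59)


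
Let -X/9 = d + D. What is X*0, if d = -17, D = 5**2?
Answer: 0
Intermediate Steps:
D = 25
X = -72 (X = -9*(-17 + 25) = -9*8 = -72)
X*0 = -72*0 = 0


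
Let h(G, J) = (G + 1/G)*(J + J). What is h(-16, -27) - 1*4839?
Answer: -31773/8 ≈ -3971.6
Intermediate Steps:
h(G, J) = 2*J*(G + 1/G) (h(G, J) = (G + 1/G)*(2*J) = 2*J*(G + 1/G))
h(-16, -27) - 1*4839 = 2*(-27)*(1 + (-16)²)/(-16) - 1*4839 = 2*(-27)*(-1/16)*(1 + 256) - 4839 = 2*(-27)*(-1/16)*257 - 4839 = 6939/8 - 4839 = -31773/8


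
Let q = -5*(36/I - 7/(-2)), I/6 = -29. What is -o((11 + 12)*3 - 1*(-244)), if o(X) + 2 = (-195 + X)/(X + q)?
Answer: 27554/17199 ≈ 1.6021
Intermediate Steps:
I = -174 (I = 6*(-29) = -174)
q = -955/58 (q = -5*(36/(-174) - 7/(-2)) = -5*(36*(-1/174) - 7*(-½)) = -5*(-6/29 + 7/2) = -5*191/58 = -955/58 ≈ -16.466)
o(X) = -2 + (-195 + X)/(-955/58 + X) (o(X) = -2 + (-195 + X)/(X - 955/58) = -2 + (-195 + X)/(-955/58 + X))
-o((11 + 12)*3 - 1*(-244)) = -2*(-4700 - 29*((11 + 12)*3 - 1*(-244)))/(-955 + 58*((11 + 12)*3 - 1*(-244))) = -2*(-4700 - 29*(23*3 + 244))/(-955 + 58*(23*3 + 244)) = -2*(-4700 - 29*(69 + 244))/(-955 + 58*(69 + 244)) = -2*(-4700 - 29*313)/(-955 + 58*313) = -2*(-4700 - 9077)/(-955 + 18154) = -2*(-13777)/17199 = -1*(-27554/17199) = 27554/17199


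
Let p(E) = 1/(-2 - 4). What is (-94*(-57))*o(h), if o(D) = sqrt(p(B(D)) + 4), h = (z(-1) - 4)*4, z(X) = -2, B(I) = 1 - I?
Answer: 893*sqrt(138) ≈ 10490.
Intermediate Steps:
p(E) = -1/6 (p(E) = 1/(-6) = -1/6)
h = -24 (h = (-2 - 4)*4 = -6*4 = -24)
o(D) = sqrt(138)/6 (o(D) = sqrt(-1/6 + 4) = sqrt(23/6) = sqrt(138)/6)
(-94*(-57))*o(h) = (-94*(-57))*(sqrt(138)/6) = 5358*(sqrt(138)/6) = 893*sqrt(138)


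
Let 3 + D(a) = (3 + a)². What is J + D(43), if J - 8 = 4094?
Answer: 6215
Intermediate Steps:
J = 4102 (J = 8 + 4094 = 4102)
D(a) = -3 + (3 + a)²
J + D(43) = 4102 + (-3 + (3 + 43)²) = 4102 + (-3 + 46²) = 4102 + (-3 + 2116) = 4102 + 2113 = 6215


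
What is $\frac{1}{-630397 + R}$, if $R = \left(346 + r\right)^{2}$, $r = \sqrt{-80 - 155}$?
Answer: $- \frac{i}{692 \sqrt{235} + 510916 i} \approx -1.9564 \cdot 10^{-6} - 4.0621 \cdot 10^{-8} i$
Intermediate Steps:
$r = i \sqrt{235}$ ($r = \sqrt{-235} = i \sqrt{235} \approx 15.33 i$)
$R = \left(346 + i \sqrt{235}\right)^{2} \approx 1.1948 \cdot 10^{5} + 10608.0 i$
$\frac{1}{-630397 + R} = \frac{1}{-630397 + \left(346 + i \sqrt{235}\right)^{2}}$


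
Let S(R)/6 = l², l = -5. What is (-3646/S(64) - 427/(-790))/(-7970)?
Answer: 281629/94444500 ≈ 0.0029820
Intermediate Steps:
S(R) = 150 (S(R) = 6*(-5)² = 6*25 = 150)
(-3646/S(64) - 427/(-790))/(-7970) = (-3646/150 - 427/(-790))/(-7970) = (-3646*1/150 - 427*(-1/790))*(-1/7970) = (-1823/75 + 427/790)*(-1/7970) = -281629/11850*(-1/7970) = 281629/94444500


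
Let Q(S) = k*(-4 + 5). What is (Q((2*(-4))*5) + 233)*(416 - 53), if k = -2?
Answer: 83853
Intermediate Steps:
Q(S) = -2 (Q(S) = -2*(-4 + 5) = -2*1 = -2)
(Q((2*(-4))*5) + 233)*(416 - 53) = (-2 + 233)*(416 - 53) = 231*363 = 83853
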